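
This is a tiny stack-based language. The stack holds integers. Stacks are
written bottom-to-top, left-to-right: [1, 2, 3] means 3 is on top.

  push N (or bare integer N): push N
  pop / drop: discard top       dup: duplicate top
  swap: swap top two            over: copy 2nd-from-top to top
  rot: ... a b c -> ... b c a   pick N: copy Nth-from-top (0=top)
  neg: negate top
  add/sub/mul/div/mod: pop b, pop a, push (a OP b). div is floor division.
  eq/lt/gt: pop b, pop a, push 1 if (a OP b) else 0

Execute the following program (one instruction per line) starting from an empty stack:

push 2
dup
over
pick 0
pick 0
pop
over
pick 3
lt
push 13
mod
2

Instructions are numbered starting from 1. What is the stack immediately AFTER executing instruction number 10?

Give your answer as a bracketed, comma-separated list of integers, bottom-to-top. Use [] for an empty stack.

Answer: [2, 2, 2, 2, 0, 13]

Derivation:
Step 1 ('push 2'): [2]
Step 2 ('dup'): [2, 2]
Step 3 ('over'): [2, 2, 2]
Step 4 ('pick 0'): [2, 2, 2, 2]
Step 5 ('pick 0'): [2, 2, 2, 2, 2]
Step 6 ('pop'): [2, 2, 2, 2]
Step 7 ('over'): [2, 2, 2, 2, 2]
Step 8 ('pick 3'): [2, 2, 2, 2, 2, 2]
Step 9 ('lt'): [2, 2, 2, 2, 0]
Step 10 ('push 13'): [2, 2, 2, 2, 0, 13]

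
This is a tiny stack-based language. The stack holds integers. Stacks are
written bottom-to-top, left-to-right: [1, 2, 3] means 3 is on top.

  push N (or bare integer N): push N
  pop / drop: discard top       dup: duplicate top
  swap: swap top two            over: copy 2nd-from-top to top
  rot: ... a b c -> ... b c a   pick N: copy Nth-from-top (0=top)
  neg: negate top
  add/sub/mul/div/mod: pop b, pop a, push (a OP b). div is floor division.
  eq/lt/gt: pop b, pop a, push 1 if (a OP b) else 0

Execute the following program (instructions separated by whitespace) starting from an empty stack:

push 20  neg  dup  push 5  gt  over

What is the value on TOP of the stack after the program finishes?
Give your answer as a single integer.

After 'push 20': [20]
After 'neg': [-20]
After 'dup': [-20, -20]
After 'push 5': [-20, -20, 5]
After 'gt': [-20, 0]
After 'over': [-20, 0, -20]

Answer: -20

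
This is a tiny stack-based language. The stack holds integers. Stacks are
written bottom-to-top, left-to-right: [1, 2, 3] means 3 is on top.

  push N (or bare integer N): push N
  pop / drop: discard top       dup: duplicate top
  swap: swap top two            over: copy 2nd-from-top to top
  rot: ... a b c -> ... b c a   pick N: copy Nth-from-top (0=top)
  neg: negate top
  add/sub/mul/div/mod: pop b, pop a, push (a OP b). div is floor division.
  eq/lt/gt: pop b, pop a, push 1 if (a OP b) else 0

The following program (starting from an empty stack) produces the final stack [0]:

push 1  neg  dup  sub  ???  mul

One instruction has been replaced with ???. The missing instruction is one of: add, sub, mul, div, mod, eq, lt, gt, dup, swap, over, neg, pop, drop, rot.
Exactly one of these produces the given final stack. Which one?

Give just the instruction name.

Answer: dup

Derivation:
Stack before ???: [0]
Stack after ???:  [0, 0]
The instruction that transforms [0] -> [0, 0] is: dup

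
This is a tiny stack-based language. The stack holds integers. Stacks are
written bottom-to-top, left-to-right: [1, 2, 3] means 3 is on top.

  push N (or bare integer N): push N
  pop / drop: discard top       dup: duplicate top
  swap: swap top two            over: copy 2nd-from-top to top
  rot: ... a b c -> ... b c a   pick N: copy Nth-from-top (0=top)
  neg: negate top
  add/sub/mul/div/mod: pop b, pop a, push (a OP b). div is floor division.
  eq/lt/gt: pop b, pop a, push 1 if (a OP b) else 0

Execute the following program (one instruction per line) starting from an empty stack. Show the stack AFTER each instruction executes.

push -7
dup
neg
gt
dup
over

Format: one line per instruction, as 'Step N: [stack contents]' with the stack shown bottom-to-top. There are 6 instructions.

Step 1: [-7]
Step 2: [-7, -7]
Step 3: [-7, 7]
Step 4: [0]
Step 5: [0, 0]
Step 6: [0, 0, 0]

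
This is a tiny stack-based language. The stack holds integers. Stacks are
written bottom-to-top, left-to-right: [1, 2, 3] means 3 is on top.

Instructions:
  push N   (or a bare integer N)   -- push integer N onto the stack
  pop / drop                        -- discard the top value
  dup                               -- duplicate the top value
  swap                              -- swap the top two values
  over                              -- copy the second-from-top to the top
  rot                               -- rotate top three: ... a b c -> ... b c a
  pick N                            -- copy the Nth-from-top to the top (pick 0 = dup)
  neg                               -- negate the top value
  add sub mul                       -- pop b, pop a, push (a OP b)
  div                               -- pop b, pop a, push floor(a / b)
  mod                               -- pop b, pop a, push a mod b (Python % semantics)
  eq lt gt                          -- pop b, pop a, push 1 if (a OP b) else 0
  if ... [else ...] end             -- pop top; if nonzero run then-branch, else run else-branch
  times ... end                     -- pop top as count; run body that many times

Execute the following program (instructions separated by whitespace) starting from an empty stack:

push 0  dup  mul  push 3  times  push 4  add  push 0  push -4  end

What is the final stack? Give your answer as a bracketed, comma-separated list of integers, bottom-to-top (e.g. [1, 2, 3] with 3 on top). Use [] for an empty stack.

Answer: [4, 0, 0, 0, 0, 0, -4]

Derivation:
After 'push 0': [0]
After 'dup': [0, 0]
After 'mul': [0]
After 'push 3': [0, 3]
After 'times': [0]
After 'push 4': [0, 4]
After 'add': [4]
After 'push 0': [4, 0]
After 'push -4': [4, 0, -4]
After 'push 4': [4, 0, -4, 4]
After 'add': [4, 0, 0]
After 'push 0': [4, 0, 0, 0]
After 'push -4': [4, 0, 0, 0, -4]
After 'push 4': [4, 0, 0, 0, -4, 4]
After 'add': [4, 0, 0, 0, 0]
After 'push 0': [4, 0, 0, 0, 0, 0]
After 'push -4': [4, 0, 0, 0, 0, 0, -4]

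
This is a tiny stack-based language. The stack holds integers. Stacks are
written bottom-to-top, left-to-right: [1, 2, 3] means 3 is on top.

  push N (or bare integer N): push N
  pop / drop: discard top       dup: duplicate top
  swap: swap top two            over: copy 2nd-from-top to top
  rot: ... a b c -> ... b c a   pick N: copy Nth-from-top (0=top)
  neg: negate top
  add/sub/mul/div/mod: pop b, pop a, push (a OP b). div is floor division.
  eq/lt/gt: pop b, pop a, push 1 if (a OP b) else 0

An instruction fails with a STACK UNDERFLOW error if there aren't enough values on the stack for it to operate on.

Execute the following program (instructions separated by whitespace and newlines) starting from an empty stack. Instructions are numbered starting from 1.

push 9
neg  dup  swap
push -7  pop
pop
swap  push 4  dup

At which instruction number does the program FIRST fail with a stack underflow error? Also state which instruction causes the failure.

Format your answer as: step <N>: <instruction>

Step 1 ('push 9'): stack = [9], depth = 1
Step 2 ('neg'): stack = [-9], depth = 1
Step 3 ('dup'): stack = [-9, -9], depth = 2
Step 4 ('swap'): stack = [-9, -9], depth = 2
Step 5 ('push -7'): stack = [-9, -9, -7], depth = 3
Step 6 ('pop'): stack = [-9, -9], depth = 2
Step 7 ('pop'): stack = [-9], depth = 1
Step 8 ('swap'): needs 2 value(s) but depth is 1 — STACK UNDERFLOW

Answer: step 8: swap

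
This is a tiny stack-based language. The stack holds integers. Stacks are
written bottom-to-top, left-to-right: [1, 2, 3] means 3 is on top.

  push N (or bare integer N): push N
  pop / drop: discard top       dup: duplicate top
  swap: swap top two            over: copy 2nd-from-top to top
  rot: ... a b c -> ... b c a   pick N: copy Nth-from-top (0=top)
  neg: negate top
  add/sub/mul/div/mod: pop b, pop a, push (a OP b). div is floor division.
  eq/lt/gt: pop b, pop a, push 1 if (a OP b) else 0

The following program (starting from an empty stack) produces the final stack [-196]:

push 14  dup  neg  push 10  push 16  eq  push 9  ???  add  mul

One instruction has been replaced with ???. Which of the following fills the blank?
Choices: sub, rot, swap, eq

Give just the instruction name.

Stack before ???: [14, -14, 0, 9]
Stack after ???:  [14, -14, 0]
Checking each choice:
  sub: produces [-322]
  rot: produces [14, 0]
  swap: produces [14, -126]
  eq: MATCH


Answer: eq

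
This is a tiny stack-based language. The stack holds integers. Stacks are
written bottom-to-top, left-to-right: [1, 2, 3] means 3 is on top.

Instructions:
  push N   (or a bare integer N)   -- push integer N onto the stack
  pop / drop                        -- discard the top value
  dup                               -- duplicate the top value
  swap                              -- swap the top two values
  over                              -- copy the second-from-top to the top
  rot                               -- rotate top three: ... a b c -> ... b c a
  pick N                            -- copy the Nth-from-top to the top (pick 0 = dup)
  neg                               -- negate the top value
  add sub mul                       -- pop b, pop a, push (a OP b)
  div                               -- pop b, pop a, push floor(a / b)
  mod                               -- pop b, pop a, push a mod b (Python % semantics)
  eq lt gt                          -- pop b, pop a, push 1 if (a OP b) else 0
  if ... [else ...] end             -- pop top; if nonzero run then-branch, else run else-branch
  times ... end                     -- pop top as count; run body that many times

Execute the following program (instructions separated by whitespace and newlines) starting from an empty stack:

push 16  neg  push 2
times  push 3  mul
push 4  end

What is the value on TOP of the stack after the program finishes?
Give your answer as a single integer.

Answer: 4

Derivation:
After 'push 16': [16]
After 'neg': [-16]
After 'push 2': [-16, 2]
After 'times': [-16]
After 'push 3': [-16, 3]
After 'mul': [-48]
After 'push 4': [-48, 4]
After 'push 3': [-48, 4, 3]
After 'mul': [-48, 12]
After 'push 4': [-48, 12, 4]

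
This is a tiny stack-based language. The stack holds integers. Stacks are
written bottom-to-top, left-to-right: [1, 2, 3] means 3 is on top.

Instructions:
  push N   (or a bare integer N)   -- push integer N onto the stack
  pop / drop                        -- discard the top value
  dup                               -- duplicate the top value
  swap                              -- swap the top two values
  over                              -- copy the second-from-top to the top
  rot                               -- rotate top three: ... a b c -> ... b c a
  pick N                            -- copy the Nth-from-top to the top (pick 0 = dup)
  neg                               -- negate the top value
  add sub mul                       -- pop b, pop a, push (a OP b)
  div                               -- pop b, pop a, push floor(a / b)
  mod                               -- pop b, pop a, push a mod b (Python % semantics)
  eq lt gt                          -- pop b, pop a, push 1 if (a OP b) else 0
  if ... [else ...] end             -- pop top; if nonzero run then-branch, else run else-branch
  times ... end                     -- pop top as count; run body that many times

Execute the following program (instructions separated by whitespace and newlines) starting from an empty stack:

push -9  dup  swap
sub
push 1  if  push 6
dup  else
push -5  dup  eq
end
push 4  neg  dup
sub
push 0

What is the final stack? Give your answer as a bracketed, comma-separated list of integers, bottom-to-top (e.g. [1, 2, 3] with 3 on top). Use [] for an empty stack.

Answer: [0, 6, 6, 0, 0]

Derivation:
After 'push -9': [-9]
After 'dup': [-9, -9]
After 'swap': [-9, -9]
After 'sub': [0]
After 'push 1': [0, 1]
After 'if': [0]
After 'push 6': [0, 6]
After 'dup': [0, 6, 6]
After 'push 4': [0, 6, 6, 4]
After 'neg': [0, 6, 6, -4]
After 'dup': [0, 6, 6, -4, -4]
After 'sub': [0, 6, 6, 0]
After 'push 0': [0, 6, 6, 0, 0]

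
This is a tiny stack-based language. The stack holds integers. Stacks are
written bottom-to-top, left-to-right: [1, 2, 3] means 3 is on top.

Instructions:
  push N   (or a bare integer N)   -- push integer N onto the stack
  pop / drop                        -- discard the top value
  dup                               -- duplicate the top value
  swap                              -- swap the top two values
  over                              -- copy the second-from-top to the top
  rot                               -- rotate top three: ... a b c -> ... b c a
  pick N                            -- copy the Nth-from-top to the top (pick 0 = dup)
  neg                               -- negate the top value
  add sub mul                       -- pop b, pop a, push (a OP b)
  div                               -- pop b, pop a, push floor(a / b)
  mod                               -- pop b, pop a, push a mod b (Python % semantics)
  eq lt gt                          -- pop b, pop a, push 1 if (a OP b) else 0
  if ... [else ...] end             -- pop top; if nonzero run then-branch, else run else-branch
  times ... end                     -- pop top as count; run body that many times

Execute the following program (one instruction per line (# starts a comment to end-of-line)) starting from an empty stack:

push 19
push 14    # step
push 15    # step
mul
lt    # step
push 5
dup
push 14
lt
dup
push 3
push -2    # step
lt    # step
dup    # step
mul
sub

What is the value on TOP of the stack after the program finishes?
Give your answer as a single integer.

Answer: 1

Derivation:
After 'push 19': [19]
After 'push 14': [19, 14]
After 'push 15': [19, 14, 15]
After 'mul': [19, 210]
After 'lt': [1]
After 'push 5': [1, 5]
After 'dup': [1, 5, 5]
After 'push 14': [1, 5, 5, 14]
After 'lt': [1, 5, 1]
After 'dup': [1, 5, 1, 1]
After 'push 3': [1, 5, 1, 1, 3]
After 'push -2': [1, 5, 1, 1, 3, -2]
After 'lt': [1, 5, 1, 1, 0]
After 'dup': [1, 5, 1, 1, 0, 0]
After 'mul': [1, 5, 1, 1, 0]
After 'sub': [1, 5, 1, 1]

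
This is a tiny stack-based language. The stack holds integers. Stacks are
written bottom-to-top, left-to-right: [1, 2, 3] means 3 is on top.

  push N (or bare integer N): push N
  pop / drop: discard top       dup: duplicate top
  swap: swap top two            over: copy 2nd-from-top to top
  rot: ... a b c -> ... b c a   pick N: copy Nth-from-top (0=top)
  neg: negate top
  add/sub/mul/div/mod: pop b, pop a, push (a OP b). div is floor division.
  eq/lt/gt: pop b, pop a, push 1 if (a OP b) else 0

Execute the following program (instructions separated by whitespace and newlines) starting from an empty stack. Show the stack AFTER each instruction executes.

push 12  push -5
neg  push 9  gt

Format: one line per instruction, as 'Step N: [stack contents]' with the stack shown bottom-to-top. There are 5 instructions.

Step 1: [12]
Step 2: [12, -5]
Step 3: [12, 5]
Step 4: [12, 5, 9]
Step 5: [12, 0]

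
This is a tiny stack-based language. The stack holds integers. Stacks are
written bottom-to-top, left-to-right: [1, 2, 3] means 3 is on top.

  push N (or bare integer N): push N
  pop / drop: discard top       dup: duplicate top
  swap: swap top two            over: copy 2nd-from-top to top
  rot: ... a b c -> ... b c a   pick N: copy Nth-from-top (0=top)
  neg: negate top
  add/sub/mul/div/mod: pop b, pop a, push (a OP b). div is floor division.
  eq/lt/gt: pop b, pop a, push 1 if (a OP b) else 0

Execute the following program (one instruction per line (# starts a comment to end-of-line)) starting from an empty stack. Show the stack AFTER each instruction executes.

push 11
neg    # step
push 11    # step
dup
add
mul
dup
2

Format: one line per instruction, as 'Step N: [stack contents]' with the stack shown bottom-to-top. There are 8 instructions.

Step 1: [11]
Step 2: [-11]
Step 3: [-11, 11]
Step 4: [-11, 11, 11]
Step 5: [-11, 22]
Step 6: [-242]
Step 7: [-242, -242]
Step 8: [-242, -242, 2]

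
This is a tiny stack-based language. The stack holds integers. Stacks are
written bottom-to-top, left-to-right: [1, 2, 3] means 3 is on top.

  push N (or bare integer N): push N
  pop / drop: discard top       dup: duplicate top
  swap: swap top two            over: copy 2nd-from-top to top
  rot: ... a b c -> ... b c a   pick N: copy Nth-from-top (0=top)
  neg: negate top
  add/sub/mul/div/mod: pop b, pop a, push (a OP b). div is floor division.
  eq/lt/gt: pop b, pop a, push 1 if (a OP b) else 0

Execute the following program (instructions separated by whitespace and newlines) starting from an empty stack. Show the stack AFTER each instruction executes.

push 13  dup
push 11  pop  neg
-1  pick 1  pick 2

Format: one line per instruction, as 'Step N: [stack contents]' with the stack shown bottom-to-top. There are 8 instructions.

Step 1: [13]
Step 2: [13, 13]
Step 3: [13, 13, 11]
Step 4: [13, 13]
Step 5: [13, -13]
Step 6: [13, -13, -1]
Step 7: [13, -13, -1, -13]
Step 8: [13, -13, -1, -13, -13]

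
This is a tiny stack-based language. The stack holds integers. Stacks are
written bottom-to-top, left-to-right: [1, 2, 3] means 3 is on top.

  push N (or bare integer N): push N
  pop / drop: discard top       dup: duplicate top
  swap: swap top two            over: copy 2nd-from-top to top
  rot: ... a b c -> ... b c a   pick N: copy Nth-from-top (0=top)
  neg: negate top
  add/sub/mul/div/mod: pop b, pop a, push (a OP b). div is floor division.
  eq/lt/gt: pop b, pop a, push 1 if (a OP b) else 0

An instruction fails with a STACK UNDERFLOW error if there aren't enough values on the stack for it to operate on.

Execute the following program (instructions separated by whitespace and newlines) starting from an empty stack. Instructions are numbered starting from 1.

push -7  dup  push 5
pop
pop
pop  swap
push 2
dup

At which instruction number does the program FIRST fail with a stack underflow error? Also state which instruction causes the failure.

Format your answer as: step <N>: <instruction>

Step 1 ('push -7'): stack = [-7], depth = 1
Step 2 ('dup'): stack = [-7, -7], depth = 2
Step 3 ('push 5'): stack = [-7, -7, 5], depth = 3
Step 4 ('pop'): stack = [-7, -7], depth = 2
Step 5 ('pop'): stack = [-7], depth = 1
Step 6 ('pop'): stack = [], depth = 0
Step 7 ('swap'): needs 2 value(s) but depth is 0 — STACK UNDERFLOW

Answer: step 7: swap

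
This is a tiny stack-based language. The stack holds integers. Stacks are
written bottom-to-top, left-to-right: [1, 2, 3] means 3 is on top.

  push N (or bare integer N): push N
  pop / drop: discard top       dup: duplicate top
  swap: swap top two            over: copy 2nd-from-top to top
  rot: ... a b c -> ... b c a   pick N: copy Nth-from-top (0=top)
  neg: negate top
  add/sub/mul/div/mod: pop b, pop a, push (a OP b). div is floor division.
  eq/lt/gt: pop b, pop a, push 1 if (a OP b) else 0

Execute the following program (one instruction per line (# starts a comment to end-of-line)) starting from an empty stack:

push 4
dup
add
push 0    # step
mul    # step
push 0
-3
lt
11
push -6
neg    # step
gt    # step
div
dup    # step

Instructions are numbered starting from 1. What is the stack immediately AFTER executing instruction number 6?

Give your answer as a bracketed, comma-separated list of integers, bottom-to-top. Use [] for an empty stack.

Step 1 ('push 4'): [4]
Step 2 ('dup'): [4, 4]
Step 3 ('add'): [8]
Step 4 ('push 0'): [8, 0]
Step 5 ('mul'): [0]
Step 6 ('push 0'): [0, 0]

Answer: [0, 0]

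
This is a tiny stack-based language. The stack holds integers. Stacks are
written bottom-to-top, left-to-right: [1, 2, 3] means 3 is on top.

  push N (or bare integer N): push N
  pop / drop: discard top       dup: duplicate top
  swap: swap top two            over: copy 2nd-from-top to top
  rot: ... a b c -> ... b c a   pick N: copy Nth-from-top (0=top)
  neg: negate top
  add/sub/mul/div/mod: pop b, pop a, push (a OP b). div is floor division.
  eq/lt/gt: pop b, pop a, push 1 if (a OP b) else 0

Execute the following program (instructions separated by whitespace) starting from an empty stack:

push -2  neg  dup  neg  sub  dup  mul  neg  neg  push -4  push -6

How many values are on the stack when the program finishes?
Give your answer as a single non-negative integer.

After 'push -2': stack = [-2] (depth 1)
After 'neg': stack = [2] (depth 1)
After 'dup': stack = [2, 2] (depth 2)
After 'neg': stack = [2, -2] (depth 2)
After 'sub': stack = [4] (depth 1)
After 'dup': stack = [4, 4] (depth 2)
After 'mul': stack = [16] (depth 1)
After 'neg': stack = [-16] (depth 1)
After 'neg': stack = [16] (depth 1)
After 'push -4': stack = [16, -4] (depth 2)
After 'push -6': stack = [16, -4, -6] (depth 3)

Answer: 3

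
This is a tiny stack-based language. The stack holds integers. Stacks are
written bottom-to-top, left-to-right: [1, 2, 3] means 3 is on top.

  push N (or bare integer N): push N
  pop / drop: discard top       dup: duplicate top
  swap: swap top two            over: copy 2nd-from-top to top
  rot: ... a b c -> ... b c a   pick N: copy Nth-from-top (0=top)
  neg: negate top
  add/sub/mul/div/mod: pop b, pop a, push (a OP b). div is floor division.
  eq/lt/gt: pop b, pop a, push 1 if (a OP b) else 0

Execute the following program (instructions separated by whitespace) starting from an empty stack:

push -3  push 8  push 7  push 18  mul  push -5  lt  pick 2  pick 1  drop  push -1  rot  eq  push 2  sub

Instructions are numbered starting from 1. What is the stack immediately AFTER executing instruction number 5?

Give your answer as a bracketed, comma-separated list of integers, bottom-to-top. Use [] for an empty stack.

Step 1 ('push -3'): [-3]
Step 2 ('push 8'): [-3, 8]
Step 3 ('push 7'): [-3, 8, 7]
Step 4 ('push 18'): [-3, 8, 7, 18]
Step 5 ('mul'): [-3, 8, 126]

Answer: [-3, 8, 126]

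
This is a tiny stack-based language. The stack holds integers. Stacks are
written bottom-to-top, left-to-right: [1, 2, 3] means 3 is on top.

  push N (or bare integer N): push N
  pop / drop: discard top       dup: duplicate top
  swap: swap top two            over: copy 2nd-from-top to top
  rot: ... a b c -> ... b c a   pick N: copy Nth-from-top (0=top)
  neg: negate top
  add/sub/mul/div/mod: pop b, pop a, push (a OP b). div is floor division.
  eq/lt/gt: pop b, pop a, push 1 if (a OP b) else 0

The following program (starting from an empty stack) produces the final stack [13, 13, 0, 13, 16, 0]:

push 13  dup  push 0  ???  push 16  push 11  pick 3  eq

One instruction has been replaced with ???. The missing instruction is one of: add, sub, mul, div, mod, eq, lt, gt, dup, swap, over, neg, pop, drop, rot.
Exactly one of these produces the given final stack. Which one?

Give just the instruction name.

Stack before ???: [13, 13, 0]
Stack after ???:  [13, 13, 0, 13]
The instruction that transforms [13, 13, 0] -> [13, 13, 0, 13] is: over

Answer: over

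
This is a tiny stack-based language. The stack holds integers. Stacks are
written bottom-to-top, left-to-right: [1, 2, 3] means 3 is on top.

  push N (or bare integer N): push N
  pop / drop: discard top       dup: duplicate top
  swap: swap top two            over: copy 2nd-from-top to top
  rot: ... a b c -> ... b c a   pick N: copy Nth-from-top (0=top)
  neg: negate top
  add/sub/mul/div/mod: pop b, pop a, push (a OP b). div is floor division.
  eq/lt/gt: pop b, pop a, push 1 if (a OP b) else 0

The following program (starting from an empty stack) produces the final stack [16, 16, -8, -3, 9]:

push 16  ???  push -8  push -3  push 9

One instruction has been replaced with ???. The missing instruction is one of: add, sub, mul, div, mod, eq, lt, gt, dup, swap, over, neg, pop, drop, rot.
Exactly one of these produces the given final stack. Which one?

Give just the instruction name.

Answer: dup

Derivation:
Stack before ???: [16]
Stack after ???:  [16, 16]
The instruction that transforms [16] -> [16, 16] is: dup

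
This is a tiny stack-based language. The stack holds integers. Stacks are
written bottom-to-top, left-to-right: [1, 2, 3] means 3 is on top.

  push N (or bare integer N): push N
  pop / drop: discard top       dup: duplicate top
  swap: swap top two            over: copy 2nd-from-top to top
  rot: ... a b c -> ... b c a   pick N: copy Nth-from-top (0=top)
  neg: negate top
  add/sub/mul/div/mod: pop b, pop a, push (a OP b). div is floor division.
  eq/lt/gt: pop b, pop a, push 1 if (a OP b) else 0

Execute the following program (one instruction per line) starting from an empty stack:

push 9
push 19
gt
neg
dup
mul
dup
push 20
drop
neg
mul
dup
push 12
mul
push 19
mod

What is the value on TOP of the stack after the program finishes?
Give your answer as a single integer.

Answer: 0

Derivation:
After 'push 9': [9]
After 'push 19': [9, 19]
After 'gt': [0]
After 'neg': [0]
After 'dup': [0, 0]
After 'mul': [0]
After 'dup': [0, 0]
After 'push 20': [0, 0, 20]
After 'drop': [0, 0]
After 'neg': [0, 0]
After 'mul': [0]
After 'dup': [0, 0]
After 'push 12': [0, 0, 12]
After 'mul': [0, 0]
After 'push 19': [0, 0, 19]
After 'mod': [0, 0]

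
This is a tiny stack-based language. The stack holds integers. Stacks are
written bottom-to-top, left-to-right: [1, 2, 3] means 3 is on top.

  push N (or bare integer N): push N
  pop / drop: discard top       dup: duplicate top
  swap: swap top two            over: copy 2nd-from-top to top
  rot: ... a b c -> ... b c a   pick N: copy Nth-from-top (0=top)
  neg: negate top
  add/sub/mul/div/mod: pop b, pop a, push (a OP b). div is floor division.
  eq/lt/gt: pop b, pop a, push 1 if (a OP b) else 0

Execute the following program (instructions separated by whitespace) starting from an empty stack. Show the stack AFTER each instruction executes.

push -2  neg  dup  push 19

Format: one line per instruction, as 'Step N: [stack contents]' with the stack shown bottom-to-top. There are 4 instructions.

Step 1: [-2]
Step 2: [2]
Step 3: [2, 2]
Step 4: [2, 2, 19]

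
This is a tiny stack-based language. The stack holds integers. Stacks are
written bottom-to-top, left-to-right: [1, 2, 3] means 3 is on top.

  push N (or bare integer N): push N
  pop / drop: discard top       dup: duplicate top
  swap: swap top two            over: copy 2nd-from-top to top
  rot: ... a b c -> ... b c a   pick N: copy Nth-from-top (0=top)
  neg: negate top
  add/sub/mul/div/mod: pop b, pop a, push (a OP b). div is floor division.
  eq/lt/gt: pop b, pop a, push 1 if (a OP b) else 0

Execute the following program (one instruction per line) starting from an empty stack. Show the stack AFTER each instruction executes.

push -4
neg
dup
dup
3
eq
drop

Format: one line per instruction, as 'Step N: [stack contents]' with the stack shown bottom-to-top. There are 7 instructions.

Step 1: [-4]
Step 2: [4]
Step 3: [4, 4]
Step 4: [4, 4, 4]
Step 5: [4, 4, 4, 3]
Step 6: [4, 4, 0]
Step 7: [4, 4]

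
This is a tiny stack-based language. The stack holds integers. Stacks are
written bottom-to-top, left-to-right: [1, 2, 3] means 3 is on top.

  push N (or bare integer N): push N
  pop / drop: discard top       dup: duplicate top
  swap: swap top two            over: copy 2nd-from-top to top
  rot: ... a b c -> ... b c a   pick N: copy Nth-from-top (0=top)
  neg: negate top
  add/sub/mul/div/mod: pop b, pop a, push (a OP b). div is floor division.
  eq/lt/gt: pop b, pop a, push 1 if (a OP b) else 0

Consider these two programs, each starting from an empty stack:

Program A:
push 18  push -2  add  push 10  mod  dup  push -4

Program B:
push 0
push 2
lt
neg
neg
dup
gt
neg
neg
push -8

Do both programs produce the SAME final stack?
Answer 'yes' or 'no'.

Program A trace:
  After 'push 18': [18]
  After 'push -2': [18, -2]
  After 'add': [16]
  After 'push 10': [16, 10]
  After 'mod': [6]
  After 'dup': [6, 6]
  After 'push -4': [6, 6, -4]
Program A final stack: [6, 6, -4]

Program B trace:
  After 'push 0': [0]
  After 'push 2': [0, 2]
  After 'lt': [1]
  After 'neg': [-1]
  After 'neg': [1]
  After 'dup': [1, 1]
  After 'gt': [0]
  After 'neg': [0]
  After 'neg': [0]
  After 'push -8': [0, -8]
Program B final stack: [0, -8]
Same: no

Answer: no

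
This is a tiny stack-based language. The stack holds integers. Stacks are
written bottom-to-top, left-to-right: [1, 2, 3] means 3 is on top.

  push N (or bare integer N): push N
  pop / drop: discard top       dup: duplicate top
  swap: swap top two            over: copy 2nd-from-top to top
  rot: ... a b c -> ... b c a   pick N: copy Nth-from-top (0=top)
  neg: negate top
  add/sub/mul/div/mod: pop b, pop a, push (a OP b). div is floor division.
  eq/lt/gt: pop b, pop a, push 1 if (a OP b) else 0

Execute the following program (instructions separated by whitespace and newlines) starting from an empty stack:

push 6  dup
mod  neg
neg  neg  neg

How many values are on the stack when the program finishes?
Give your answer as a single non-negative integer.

Answer: 1

Derivation:
After 'push 6': stack = [6] (depth 1)
After 'dup': stack = [6, 6] (depth 2)
After 'mod': stack = [0] (depth 1)
After 'neg': stack = [0] (depth 1)
After 'neg': stack = [0] (depth 1)
After 'neg': stack = [0] (depth 1)
After 'neg': stack = [0] (depth 1)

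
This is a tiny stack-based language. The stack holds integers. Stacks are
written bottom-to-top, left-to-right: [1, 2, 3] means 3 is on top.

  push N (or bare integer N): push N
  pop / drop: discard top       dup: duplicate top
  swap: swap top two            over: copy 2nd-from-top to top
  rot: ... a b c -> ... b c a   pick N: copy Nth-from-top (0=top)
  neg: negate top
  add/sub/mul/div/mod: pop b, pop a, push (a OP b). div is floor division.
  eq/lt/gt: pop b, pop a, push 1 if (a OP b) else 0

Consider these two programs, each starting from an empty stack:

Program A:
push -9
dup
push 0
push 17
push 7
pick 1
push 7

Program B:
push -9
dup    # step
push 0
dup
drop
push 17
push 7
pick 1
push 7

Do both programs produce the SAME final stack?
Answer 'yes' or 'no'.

Program A trace:
  After 'push -9': [-9]
  After 'dup': [-9, -9]
  After 'push 0': [-9, -9, 0]
  After 'push 17': [-9, -9, 0, 17]
  After 'push 7': [-9, -9, 0, 17, 7]
  After 'pick 1': [-9, -9, 0, 17, 7, 17]
  After 'push 7': [-9, -9, 0, 17, 7, 17, 7]
Program A final stack: [-9, -9, 0, 17, 7, 17, 7]

Program B trace:
  After 'push -9': [-9]
  After 'dup': [-9, -9]
  After 'push 0': [-9, -9, 0]
  After 'dup': [-9, -9, 0, 0]
  After 'drop': [-9, -9, 0]
  After 'push 17': [-9, -9, 0, 17]
  After 'push 7': [-9, -9, 0, 17, 7]
  After 'pick 1': [-9, -9, 0, 17, 7, 17]
  After 'push 7': [-9, -9, 0, 17, 7, 17, 7]
Program B final stack: [-9, -9, 0, 17, 7, 17, 7]
Same: yes

Answer: yes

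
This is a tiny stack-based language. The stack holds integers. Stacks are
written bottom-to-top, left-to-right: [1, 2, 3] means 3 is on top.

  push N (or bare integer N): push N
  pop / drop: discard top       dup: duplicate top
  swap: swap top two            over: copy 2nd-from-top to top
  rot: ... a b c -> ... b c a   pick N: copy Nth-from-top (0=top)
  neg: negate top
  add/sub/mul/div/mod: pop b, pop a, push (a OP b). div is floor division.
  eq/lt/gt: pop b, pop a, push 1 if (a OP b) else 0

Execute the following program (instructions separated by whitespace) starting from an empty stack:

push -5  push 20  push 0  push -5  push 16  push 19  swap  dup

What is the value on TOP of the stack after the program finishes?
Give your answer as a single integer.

Answer: 16

Derivation:
After 'push -5': [-5]
After 'push 20': [-5, 20]
After 'push 0': [-5, 20, 0]
After 'push -5': [-5, 20, 0, -5]
After 'push 16': [-5, 20, 0, -5, 16]
After 'push 19': [-5, 20, 0, -5, 16, 19]
After 'swap': [-5, 20, 0, -5, 19, 16]
After 'dup': [-5, 20, 0, -5, 19, 16, 16]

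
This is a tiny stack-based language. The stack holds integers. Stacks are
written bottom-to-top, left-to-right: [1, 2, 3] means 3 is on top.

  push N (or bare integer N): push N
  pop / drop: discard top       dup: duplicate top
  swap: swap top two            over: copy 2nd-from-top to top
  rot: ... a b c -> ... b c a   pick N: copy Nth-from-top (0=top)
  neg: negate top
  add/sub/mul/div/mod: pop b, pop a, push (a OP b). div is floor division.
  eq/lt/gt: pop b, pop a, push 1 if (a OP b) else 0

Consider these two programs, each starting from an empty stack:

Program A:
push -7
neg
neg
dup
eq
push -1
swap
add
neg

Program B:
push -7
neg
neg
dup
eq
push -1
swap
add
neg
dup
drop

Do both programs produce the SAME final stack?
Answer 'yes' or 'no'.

Program A trace:
  After 'push -7': [-7]
  After 'neg': [7]
  After 'neg': [-7]
  After 'dup': [-7, -7]
  After 'eq': [1]
  After 'push -1': [1, -1]
  After 'swap': [-1, 1]
  After 'add': [0]
  After 'neg': [0]
Program A final stack: [0]

Program B trace:
  After 'push -7': [-7]
  After 'neg': [7]
  After 'neg': [-7]
  After 'dup': [-7, -7]
  After 'eq': [1]
  After 'push -1': [1, -1]
  After 'swap': [-1, 1]
  After 'add': [0]
  After 'neg': [0]
  After 'dup': [0, 0]
  After 'drop': [0]
Program B final stack: [0]
Same: yes

Answer: yes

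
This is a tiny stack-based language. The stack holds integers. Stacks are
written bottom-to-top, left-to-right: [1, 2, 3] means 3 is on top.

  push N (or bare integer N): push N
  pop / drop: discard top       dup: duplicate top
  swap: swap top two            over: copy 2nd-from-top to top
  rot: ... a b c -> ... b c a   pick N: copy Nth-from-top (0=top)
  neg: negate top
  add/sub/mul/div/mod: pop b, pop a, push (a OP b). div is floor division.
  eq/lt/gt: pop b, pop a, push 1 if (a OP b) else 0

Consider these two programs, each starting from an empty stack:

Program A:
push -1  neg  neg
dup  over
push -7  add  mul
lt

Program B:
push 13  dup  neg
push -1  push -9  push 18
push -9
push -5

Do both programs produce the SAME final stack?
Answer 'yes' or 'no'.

Program A trace:
  After 'push -1': [-1]
  After 'neg': [1]
  After 'neg': [-1]
  After 'dup': [-1, -1]
  After 'over': [-1, -1, -1]
  After 'push -7': [-1, -1, -1, -7]
  After 'add': [-1, -1, -8]
  After 'mul': [-1, 8]
  After 'lt': [1]
Program A final stack: [1]

Program B trace:
  After 'push 13': [13]
  After 'dup': [13, 13]
  After 'neg': [13, -13]
  After 'push -1': [13, -13, -1]
  After 'push -9': [13, -13, -1, -9]
  After 'push 18': [13, -13, -1, -9, 18]
  After 'push -9': [13, -13, -1, -9, 18, -9]
  After 'push -5': [13, -13, -1, -9, 18, -9, -5]
Program B final stack: [13, -13, -1, -9, 18, -9, -5]
Same: no

Answer: no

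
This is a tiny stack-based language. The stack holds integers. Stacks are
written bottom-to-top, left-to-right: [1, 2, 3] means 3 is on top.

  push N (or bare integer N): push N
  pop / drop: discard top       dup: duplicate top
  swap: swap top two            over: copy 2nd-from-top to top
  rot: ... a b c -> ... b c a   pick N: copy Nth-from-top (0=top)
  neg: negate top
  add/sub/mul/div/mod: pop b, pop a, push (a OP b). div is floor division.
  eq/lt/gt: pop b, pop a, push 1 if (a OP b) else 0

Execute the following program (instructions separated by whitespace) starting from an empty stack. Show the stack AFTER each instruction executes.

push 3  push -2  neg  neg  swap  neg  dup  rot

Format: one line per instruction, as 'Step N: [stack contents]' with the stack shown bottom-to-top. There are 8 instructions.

Step 1: [3]
Step 2: [3, -2]
Step 3: [3, 2]
Step 4: [3, -2]
Step 5: [-2, 3]
Step 6: [-2, -3]
Step 7: [-2, -3, -3]
Step 8: [-3, -3, -2]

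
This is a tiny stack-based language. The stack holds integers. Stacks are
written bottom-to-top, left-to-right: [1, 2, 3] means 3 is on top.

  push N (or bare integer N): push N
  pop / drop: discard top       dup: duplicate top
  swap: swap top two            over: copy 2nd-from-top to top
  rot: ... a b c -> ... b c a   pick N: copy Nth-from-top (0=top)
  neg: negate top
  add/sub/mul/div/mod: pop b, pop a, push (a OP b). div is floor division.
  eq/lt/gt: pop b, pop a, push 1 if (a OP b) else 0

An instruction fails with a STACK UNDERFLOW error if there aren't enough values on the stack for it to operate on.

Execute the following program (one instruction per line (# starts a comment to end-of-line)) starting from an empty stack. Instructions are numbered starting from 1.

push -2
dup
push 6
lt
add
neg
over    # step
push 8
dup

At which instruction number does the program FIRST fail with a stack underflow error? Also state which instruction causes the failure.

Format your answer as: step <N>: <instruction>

Answer: step 7: over

Derivation:
Step 1 ('push -2'): stack = [-2], depth = 1
Step 2 ('dup'): stack = [-2, -2], depth = 2
Step 3 ('push 6'): stack = [-2, -2, 6], depth = 3
Step 4 ('lt'): stack = [-2, 1], depth = 2
Step 5 ('add'): stack = [-1], depth = 1
Step 6 ('neg'): stack = [1], depth = 1
Step 7 ('over'): needs 2 value(s) but depth is 1 — STACK UNDERFLOW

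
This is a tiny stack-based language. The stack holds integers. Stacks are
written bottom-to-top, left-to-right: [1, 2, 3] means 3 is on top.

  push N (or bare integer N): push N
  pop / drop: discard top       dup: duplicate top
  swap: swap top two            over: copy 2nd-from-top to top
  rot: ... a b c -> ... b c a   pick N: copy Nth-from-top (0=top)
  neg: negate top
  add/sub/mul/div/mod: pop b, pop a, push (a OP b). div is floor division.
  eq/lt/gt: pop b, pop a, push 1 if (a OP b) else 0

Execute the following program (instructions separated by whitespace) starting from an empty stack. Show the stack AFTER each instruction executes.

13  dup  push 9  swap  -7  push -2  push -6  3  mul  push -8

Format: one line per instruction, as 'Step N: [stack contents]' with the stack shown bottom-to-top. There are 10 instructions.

Step 1: [13]
Step 2: [13, 13]
Step 3: [13, 13, 9]
Step 4: [13, 9, 13]
Step 5: [13, 9, 13, -7]
Step 6: [13, 9, 13, -7, -2]
Step 7: [13, 9, 13, -7, -2, -6]
Step 8: [13, 9, 13, -7, -2, -6, 3]
Step 9: [13, 9, 13, -7, -2, -18]
Step 10: [13, 9, 13, -7, -2, -18, -8]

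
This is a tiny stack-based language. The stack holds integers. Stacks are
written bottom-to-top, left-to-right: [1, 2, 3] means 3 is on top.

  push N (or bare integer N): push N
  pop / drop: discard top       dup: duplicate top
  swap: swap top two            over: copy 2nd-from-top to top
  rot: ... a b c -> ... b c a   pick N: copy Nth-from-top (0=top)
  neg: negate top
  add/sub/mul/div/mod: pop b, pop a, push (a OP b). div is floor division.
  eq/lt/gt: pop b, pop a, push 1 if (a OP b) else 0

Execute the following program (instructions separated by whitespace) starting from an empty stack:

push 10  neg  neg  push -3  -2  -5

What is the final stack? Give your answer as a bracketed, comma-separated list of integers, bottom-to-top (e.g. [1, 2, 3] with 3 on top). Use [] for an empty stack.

Answer: [10, -3, -2, -5]

Derivation:
After 'push 10': [10]
After 'neg': [-10]
After 'neg': [10]
After 'push -3': [10, -3]
After 'push -2': [10, -3, -2]
After 'push -5': [10, -3, -2, -5]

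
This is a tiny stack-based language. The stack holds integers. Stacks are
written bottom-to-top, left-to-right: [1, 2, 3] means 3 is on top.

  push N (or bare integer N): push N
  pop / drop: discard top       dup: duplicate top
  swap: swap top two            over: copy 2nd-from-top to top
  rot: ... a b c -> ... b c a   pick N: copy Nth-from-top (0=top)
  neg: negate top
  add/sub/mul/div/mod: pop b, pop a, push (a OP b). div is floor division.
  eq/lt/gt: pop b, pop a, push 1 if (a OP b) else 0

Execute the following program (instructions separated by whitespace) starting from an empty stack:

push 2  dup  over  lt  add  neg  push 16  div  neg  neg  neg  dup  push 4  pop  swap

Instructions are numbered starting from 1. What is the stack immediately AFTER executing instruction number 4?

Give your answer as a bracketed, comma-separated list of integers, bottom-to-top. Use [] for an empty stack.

Answer: [2, 0]

Derivation:
Step 1 ('push 2'): [2]
Step 2 ('dup'): [2, 2]
Step 3 ('over'): [2, 2, 2]
Step 4 ('lt'): [2, 0]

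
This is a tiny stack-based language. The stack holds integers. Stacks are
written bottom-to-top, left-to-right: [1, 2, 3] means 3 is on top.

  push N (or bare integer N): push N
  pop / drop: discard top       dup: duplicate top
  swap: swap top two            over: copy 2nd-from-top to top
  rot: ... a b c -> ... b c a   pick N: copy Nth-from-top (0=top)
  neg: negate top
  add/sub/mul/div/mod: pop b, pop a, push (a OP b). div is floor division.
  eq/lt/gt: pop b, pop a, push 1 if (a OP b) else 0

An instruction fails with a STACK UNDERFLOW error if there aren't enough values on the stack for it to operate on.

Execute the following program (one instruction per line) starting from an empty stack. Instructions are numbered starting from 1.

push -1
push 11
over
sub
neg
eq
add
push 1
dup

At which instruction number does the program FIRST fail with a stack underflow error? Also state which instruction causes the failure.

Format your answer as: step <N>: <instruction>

Answer: step 7: add

Derivation:
Step 1 ('push -1'): stack = [-1], depth = 1
Step 2 ('push 11'): stack = [-1, 11], depth = 2
Step 3 ('over'): stack = [-1, 11, -1], depth = 3
Step 4 ('sub'): stack = [-1, 12], depth = 2
Step 5 ('neg'): stack = [-1, -12], depth = 2
Step 6 ('eq'): stack = [0], depth = 1
Step 7 ('add'): needs 2 value(s) but depth is 1 — STACK UNDERFLOW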